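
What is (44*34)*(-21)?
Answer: -31416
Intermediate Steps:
(44*34)*(-21) = 1496*(-21) = -31416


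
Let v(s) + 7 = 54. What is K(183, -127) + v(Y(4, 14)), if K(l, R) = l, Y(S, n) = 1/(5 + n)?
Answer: 230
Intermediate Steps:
v(s) = 47 (v(s) = -7 + 54 = 47)
K(183, -127) + v(Y(4, 14)) = 183 + 47 = 230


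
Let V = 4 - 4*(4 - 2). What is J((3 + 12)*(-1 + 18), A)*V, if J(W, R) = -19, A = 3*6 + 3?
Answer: 76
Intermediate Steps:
V = -4 (V = 4 - 4*2 = 4 - 1*8 = 4 - 8 = -4)
A = 21 (A = 18 + 3 = 21)
J((3 + 12)*(-1 + 18), A)*V = -19*(-4) = 76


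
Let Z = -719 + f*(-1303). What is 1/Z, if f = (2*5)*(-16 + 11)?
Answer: 1/64431 ≈ 1.5520e-5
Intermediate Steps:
f = -50 (f = 10*(-5) = -50)
Z = 64431 (Z = -719 - 50*(-1303) = -719 + 65150 = 64431)
1/Z = 1/64431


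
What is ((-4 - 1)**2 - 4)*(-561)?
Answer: -11781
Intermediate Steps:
((-4 - 1)**2 - 4)*(-561) = ((-5)**2 - 4)*(-561) = (25 - 4)*(-561) = 21*(-561) = -11781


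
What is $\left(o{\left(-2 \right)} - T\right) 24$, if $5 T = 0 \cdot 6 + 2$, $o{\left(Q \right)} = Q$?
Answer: $- \frac{288}{5} \approx -57.6$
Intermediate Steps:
$T = \frac{2}{5}$ ($T = \frac{0 \cdot 6 + 2}{5} = \frac{0 + 2}{5} = \frac{1}{5} \cdot 2 = \frac{2}{5} \approx 0.4$)
$\left(o{\left(-2 \right)} - T\right) 24 = \left(-2 - \frac{2}{5}\right) 24 = \left(- \frac{12}{5}\right) 24 = - \frac{288}{5}$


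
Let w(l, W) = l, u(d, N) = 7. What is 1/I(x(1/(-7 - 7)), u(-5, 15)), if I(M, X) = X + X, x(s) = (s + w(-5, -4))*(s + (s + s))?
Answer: 1/14 ≈ 0.071429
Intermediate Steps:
x(s) = 3*s*(-5 + s) (x(s) = (s - 5)*(s + (s + s)) = (-5 + s)*(s + 2*s) = (-5 + s)*(3*s) = 3*s*(-5 + s))
I(M, X) = 2*X
1/I(x(1/(-7 - 7)), u(-5, 15)) = 1/(2*7) = 1/14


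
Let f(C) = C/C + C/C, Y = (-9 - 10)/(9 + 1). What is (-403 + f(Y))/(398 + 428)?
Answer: -401/826 ≈ -0.48547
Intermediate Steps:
Y = -19/10 ≈ -1.9000
f(C) = 2 (f(C) = 1 + 1 = 2)
(-403 + f(Y))/(398 + 428) = (-403 + 2)/(398 + 428) = -401/826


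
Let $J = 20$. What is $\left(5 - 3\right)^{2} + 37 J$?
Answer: $744$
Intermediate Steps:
$\left(5 - 3\right)^{2} + 37 J = \left(5 - 3\right)^{2} + 37 \cdot 20 = 2^{2} + 740 = 4 + 740 = 744$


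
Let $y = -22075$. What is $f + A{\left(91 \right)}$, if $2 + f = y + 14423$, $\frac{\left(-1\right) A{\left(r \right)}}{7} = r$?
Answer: $-8291$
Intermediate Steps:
$A{\left(r \right)} = - 7 r$
$f = -7654$ ($f = -2 + \left(-22075 + 14423\right) = -2 - 7652 = -7654$)
$f + A{\left(91 \right)} = -7654 - 637 = -8291$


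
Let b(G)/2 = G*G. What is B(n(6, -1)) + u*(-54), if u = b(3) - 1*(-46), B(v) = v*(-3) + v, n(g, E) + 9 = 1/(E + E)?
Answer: -3437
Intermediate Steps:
b(G) = 2*G**2 (b(G) = 2*(G*G) = 2*G**2)
n(g, E) = -9 + 1/(2*E) (n(g, E) = -9 + 1/(E + E) = -9 + 1/(2*E))
B(v) = -2*v (B(v) = -3*v + v = -2*v)
u = 64 (u = 2*3**2 - 1*(-46) = 2*9 + 46 = 18 + 46 = 64)
B(n(6, -1)) + u*(-54) = -2*(-9 + (1/2)/(-1)) + 64*(-54) = -2*(-9 + (1/2)*(-1)) - 3456 = -2*(-9 - 1/2) - 3456 = -2*(-19/2) - 3456 = 19 - 3456 = -3437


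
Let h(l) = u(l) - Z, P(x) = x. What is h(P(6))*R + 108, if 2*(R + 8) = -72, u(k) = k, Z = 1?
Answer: -112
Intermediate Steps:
R = -44 (R = -8 + (½)*(-72) = -8 - 36 = -44)
h(l) = -1 + l (h(l) = l - 1*1 = l - 1 = -1 + l)
h(P(6))*R + 108 = (-1 + 6)*(-44) + 108 = 5*(-44) + 108 = -220 + 108 = -112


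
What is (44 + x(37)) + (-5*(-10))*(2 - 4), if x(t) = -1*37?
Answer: -93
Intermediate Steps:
x(t) = -37
(44 + x(37)) + (-5*(-10))*(2 - 4) = (44 - 37) + (-5*(-10))*(2 - 4) = 7 + 50*(-2) = 7 - 100 = -93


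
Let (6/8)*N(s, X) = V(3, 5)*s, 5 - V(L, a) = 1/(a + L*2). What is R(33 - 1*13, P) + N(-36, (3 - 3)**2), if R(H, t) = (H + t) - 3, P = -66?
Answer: -3131/11 ≈ -284.64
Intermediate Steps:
V(L, a) = 5 - 1/(a + 2*L) (V(L, a) = 5 - 1/(a + L*2) = 5 - 1/(a + 2*L))
R(H, t) = -3 + H + t
N(s, X) = 72*s/11 (N(s, X) = 4*(((-1 + 5*5 + 10*3)/(5 + 2*3))*s)/3 = 4*(((-1 + 25 + 30)/(5 + 6))*s)/3 = 4*((54/11)*s)/3 = 4*(((1/11)*54)*s)/3 = 4*(54*s/11)/3 = 72*s/11)
R(33 - 1*13, P) + N(-36, (3 - 3)**2) = (-3 + (33 - 1*13) - 66) + (72/11)*(-36) = (-3 + (33 - 13) - 66) - 2592/11 = (-3 + 20 - 66) - 2592/11 = -49 - 2592/11 = -3131/11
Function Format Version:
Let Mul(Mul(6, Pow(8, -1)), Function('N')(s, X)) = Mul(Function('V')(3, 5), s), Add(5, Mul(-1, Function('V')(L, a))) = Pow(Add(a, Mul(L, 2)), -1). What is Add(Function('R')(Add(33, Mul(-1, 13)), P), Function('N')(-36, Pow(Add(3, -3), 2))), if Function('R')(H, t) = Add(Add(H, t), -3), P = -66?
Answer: Rational(-3131, 11) ≈ -284.64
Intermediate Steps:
Function('V')(L, a) = Add(5, Mul(-1, Pow(Add(a, Mul(2, L)), -1))) (Function('V')(L, a) = Add(5, Mul(-1, Pow(Add(a, Mul(L, 2)), -1))) = Add(5, Mul(-1, Pow(Add(a, Mul(2, L)), -1))))
Function('R')(H, t) = Add(-3, H, t)
Function('N')(s, X) = Mul(Rational(72, 11), s) (Function('N')(s, X) = Mul(Rational(4, 3), Mul(Mul(Pow(Add(5, Mul(2, 3)), -1), Add(-1, Mul(5, 5), Mul(10, 3))), s)) = Mul(Rational(4, 3), Mul(Mul(Pow(Add(5, 6), -1), Add(-1, 25, 30)), s)) = Mul(Rational(4, 3), Mul(Mul(Pow(11, -1), 54), s)) = Mul(Rational(4, 3), Mul(Mul(Rational(1, 11), 54), s)) = Mul(Rational(4, 3), Mul(Rational(54, 11), s)) = Mul(Rational(72, 11), s))
Add(Function('R')(Add(33, Mul(-1, 13)), P), Function('N')(-36, Pow(Add(3, -3), 2))) = Add(Add(-3, Add(33, Mul(-1, 13)), -66), Mul(Rational(72, 11), -36)) = Add(Add(-3, Add(33, -13), -66), Rational(-2592, 11)) = Add(Add(-3, 20, -66), Rational(-2592, 11)) = Add(-49, Rational(-2592, 11)) = Rational(-3131, 11)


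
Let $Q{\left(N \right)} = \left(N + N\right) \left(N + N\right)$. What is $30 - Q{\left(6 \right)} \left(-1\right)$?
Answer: $4320$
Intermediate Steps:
$Q{\left(N \right)} = 4 N^{2}$ ($Q{\left(N \right)} = 2 N 2 N = 4 N^{2}$)
$30 - Q{\left(6 \right)} \left(-1\right) = 30 - 4 \cdot 6^{2} \left(-1\right) = 30 - 4 \cdot 36 \left(-1\right) = 30 \left(-1\right) 144 \left(-1\right) = 30 \left(\left(-144\right) \left(-1\right)\right) = 30 \cdot 144 = 4320$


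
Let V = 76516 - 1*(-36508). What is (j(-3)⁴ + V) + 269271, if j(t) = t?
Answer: 382376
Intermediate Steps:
V = 113024 (V = 76516 + 36508 = 113024)
(j(-3)⁴ + V) + 269271 = ((-3)⁴ + 113024) + 269271 = (81 + 113024) + 269271 = 113105 + 269271 = 382376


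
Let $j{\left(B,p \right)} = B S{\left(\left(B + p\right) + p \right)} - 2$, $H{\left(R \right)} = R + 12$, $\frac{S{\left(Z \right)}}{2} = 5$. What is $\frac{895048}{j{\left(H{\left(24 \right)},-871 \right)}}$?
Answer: $\frac{447524}{179} \approx 2500.1$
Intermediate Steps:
$S{\left(Z \right)} = 10$ ($S{\left(Z \right)} = 2 \cdot 5 = 10$)
$H{\left(R \right)} = 12 + R$
$j{\left(B,p \right)} = -2 + 10 B$ ($j{\left(B,p \right)} = B 10 - 2 = 10 B - 2 = -2 + 10 B$)
$\frac{895048}{j{\left(H{\left(24 \right)},-871 \right)}} = \frac{895048}{-2 + 10 \left(12 + 24\right)} = \frac{895048}{-2 + 10 \cdot 36} = \frac{895048}{-2 + 360} = \frac{895048}{358} = 895048 \cdot \frac{1}{358} = \frac{447524}{179}$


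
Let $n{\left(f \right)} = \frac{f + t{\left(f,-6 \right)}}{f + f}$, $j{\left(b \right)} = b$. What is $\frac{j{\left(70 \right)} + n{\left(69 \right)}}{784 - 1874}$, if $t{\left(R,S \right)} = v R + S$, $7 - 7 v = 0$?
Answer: $- \frac{816}{12535} \approx -0.065098$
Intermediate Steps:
$v = 1$ ($v = 1 - 0 = 1 + 0 = 1$)
$t{\left(R,S \right)} = R + S$ ($t{\left(R,S \right)} = 1 R + S = R + S$)
$n{\left(f \right)} = \frac{-6 + 2 f}{2 f}$ ($n{\left(f \right)} = \frac{f + \left(f - 6\right)}{f + f} = \frac{f + \left(-6 + f\right)}{2 f} = \left(-6 + 2 f\right) \frac{1}{2 f} = \frac{-6 + 2 f}{2 f}$)
$\frac{j{\left(70 \right)} + n{\left(69 \right)}}{784 - 1874} = \frac{70 + \frac{-3 + 69}{69}}{784 - 1874} = \frac{70 + \frac{1}{69} \cdot 66}{-1090} = \left(70 + \frac{22}{23}\right) \left(- \frac{1}{1090}\right) = \frac{1632}{23} \left(- \frac{1}{1090}\right) = - \frac{816}{12535}$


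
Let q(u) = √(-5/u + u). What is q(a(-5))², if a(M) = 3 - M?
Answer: 59/8 ≈ 7.3750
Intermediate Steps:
q(u) = √(u - 5/u)
q(a(-5))² = (√((3 - 1*(-5)) - 5/(3 - 1*(-5))))² = (√((3 + 5) - 5/(3 + 5)))² = (√(8 - 5/8))² = (√(59/8))² = (√118/4)² = 59/8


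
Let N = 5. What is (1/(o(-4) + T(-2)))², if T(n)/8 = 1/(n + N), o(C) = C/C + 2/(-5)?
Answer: 225/2401 ≈ 0.093711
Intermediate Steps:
o(C) = ⅗ (o(C) = 1 + 2*(-⅕) = 1 - ⅖ = ⅗)
T(n) = 8/(5 + n) (T(n) = 8/(n + 5) = 8/(5 + n))
(1/(o(-4) + T(-2)))² = (1/(⅗ + 8/(5 - 2)))² = (1/(⅗ + 8/3))² = (1/(49/15))² = (15/49)² = 225/2401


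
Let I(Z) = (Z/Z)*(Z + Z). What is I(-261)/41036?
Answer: -261/20518 ≈ -0.012721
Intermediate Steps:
I(Z) = 2*Z (I(Z) = 1*(2*Z) = 2*Z)
I(-261)/41036 = (2*(-261))/41036 = -522*1/41036 = -261/20518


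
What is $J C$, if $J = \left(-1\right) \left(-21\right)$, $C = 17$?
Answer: $357$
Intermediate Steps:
$J = 21$
$J C = 21 \cdot 17 = 357$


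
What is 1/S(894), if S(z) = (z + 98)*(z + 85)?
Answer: 1/971168 ≈ 1.0297e-6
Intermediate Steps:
S(z) = (85 + z)*(98 + z) (S(z) = (98 + z)*(85 + z) = (85 + z)*(98 + z))
1/S(894) = 1/(8330 + 894**2 + 183*894) = 1/(8330 + 799236 + 163602) = 1/971168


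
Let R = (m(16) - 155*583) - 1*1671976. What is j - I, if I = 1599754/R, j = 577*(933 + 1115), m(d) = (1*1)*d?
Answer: 2082534002954/1762325 ≈ 1.1817e+6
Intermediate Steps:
m(d) = d (m(d) = 1*d = d)
R = -1762325 (R = (16 - 155*583) - 1*1671976 = (16 - 90365) - 1671976 = -90349 - 1671976 = -1762325)
j = 1181696 (j = 577*2048 = 1181696)
I = -1599754/1762325 (I = 1599754/(-1762325) = 1599754*(-1/1762325) = -1599754/1762325 ≈ -0.90775)
j - I = 1181696 - 1*(-1599754/1762325) = 1181696 + 1599754/1762325 = 2082534002954/1762325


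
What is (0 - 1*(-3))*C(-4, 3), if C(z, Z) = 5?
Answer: 15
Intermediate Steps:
(0 - 1*(-3))*C(-4, 3) = (0 - 1*(-3))*5 = (0 + 3)*5 = 3*5 = 15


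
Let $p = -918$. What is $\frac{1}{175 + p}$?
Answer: $- \frac{1}{743} \approx -0.0013459$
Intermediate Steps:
$\frac{1}{175 + p} = \frac{1}{175 - 918} = \frac{1}{-743} = - \frac{1}{743}$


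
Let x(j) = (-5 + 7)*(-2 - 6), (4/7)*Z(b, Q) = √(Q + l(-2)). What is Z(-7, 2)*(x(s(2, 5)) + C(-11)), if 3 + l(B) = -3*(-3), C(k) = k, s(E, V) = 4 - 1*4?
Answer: -189*√2/2 ≈ -133.64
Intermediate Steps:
s(E, V) = 0 (s(E, V) = 4 - 4 = 0)
l(B) = 6 (l(B) = -3 - 3*(-3) = -3 + 9 = 6)
Z(b, Q) = 7*√(6 + Q)/4 (Z(b, Q) = 7*√(Q + 6)/4 = 7*√(6 + Q)/4)
x(j) = -16 (x(j) = 2*(-8) = -16)
Z(-7, 2)*(x(s(2, 5)) + C(-11)) = (7*√(6 + 2)/4)*(-16 - 11) = (7*√8/4)*(-27) = (7*(2*√2)/4)*(-27) = (7*√2/2)*(-27) = -189*√2/2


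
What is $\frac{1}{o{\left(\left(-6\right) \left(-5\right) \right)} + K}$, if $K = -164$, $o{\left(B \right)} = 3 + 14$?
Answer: $- \frac{1}{147} \approx -0.0068027$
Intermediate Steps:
$o{\left(B \right)} = 17$
$\frac{1}{o{\left(\left(-6\right) \left(-5\right) \right)} + K} = \frac{1}{17 - 164} = \frac{1}{-147} = - \frac{1}{147}$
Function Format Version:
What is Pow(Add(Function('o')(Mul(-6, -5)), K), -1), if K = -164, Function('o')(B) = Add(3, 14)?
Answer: Rational(-1, 147) ≈ -0.0068027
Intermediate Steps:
Function('o')(B) = 17
Pow(Add(Function('o')(Mul(-6, -5)), K), -1) = Pow(Add(17, -164), -1) = Pow(-147, -1) = Rational(-1, 147)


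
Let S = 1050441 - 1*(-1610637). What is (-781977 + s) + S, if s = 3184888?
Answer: 5063989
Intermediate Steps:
S = 2661078 (S = 1050441 + 1610637 = 2661078)
(-781977 + s) + S = (-781977 + 3184888) + 2661078 = 2402911 + 2661078 = 5063989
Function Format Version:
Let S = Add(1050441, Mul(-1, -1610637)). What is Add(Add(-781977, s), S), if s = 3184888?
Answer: 5063989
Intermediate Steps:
S = 2661078 (S = Add(1050441, 1610637) = 2661078)
Add(Add(-781977, s), S) = Add(Add(-781977, 3184888), 2661078) = Add(2402911, 2661078) = 5063989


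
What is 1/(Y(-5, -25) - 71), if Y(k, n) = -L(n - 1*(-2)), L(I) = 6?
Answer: -1/77 ≈ -0.012987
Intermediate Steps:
Y(k, n) = -6 (Y(k, n) = -1*6 = -6)
1/(Y(-5, -25) - 71) = 1/(-6 - 71) = 1/(-77) = -1/77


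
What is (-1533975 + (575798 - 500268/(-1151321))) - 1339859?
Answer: -2645776605288/1151321 ≈ -2.2980e+6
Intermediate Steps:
(-1533975 + (575798 - 500268/(-1151321))) - 1339859 = (-1533975 + (575798 - 500268*(-1/1151321))) - 1339859 = (-1533975 + (575798 + 500268/1151321)) - 1339859 = (-1533975 + 662928829426/1151321) - 1339859 = -1103168801549/1151321 - 1339859 = -2645776605288/1151321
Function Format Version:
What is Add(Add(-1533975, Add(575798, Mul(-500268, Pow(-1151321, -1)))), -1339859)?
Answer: Rational(-2645776605288, 1151321) ≈ -2.2980e+6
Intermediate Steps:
Add(Add(-1533975, Add(575798, Mul(-500268, Pow(-1151321, -1)))), -1339859) = Add(Add(-1533975, Add(575798, Mul(-500268, Rational(-1, 1151321)))), -1339859) = Add(Add(-1533975, Add(575798, Rational(500268, 1151321))), -1339859) = Add(Add(-1533975, Rational(662928829426, 1151321)), -1339859) = Add(Rational(-1103168801549, 1151321), -1339859) = Rational(-2645776605288, 1151321)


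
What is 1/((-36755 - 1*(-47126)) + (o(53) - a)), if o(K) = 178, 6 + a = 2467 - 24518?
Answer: 1/32606 ≈ 3.0669e-5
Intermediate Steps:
a = -22057 (a = -6 + (2467 - 24518) = -6 - 22051 = -22057)
1/((-36755 - 1*(-47126)) + (o(53) - a)) = 1/((-36755 - 1*(-47126)) + (178 - 1*(-22057))) = 1/((-36755 + 47126) + (178 + 22057)) = 1/(10371 + 22235) = 1/32606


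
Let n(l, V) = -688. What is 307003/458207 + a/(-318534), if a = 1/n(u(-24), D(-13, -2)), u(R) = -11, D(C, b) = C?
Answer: 67280135256383/100416701874144 ≈ 0.67001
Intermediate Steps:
a = -1/688 (a = 1/(-688) = -1/688 ≈ -0.0014535)
307003/458207 + a/(-318534) = 307003/458207 - 1/688/(-318534) = 307003*(1/458207) - 1/688*(-1/318534) = 307003/458207 + 1/219151392 = 67280135256383/100416701874144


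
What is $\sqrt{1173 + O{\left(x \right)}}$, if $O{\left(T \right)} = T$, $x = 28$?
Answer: $\sqrt{1201} \approx 34.655$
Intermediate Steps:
$\sqrt{1173 + O{\left(x \right)}} = \sqrt{1173 + 28} = \sqrt{1201}$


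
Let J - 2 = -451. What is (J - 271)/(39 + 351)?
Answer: -24/13 ≈ -1.8462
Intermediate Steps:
J = -449 (J = 2 - 451 = -449)
(J - 271)/(39 + 351) = (-449 - 271)/(39 + 351) = -720/390 = -720*1/390 = -24/13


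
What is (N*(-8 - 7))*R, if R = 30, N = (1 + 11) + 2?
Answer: -6300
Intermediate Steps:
N = 14 (N = 12 + 2 = 14)
(N*(-8 - 7))*R = (14*(-8 - 7))*30 = (14*(-15))*30 = -210*30 = -6300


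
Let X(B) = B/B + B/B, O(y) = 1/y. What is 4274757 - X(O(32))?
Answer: 4274755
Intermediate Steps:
X(B) = 2 (X(B) = 1 + 1 = 2)
4274757 - X(O(32)) = 4274757 - 1*2 = 4274757 - 2 = 4274755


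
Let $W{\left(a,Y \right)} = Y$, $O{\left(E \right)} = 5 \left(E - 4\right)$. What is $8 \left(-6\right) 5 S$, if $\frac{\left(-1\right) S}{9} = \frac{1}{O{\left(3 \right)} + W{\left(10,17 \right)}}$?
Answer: $180$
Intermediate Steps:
$O{\left(E \right)} = -20 + 5 E$ ($O{\left(E \right)} = 5 \left(-4 + E\right) = -20 + 5 E$)
$S = - \frac{3}{4}$ ($S = - \frac{9}{\left(-20 + 5 \cdot 3\right) + 17} = - \frac{9}{\left(-20 + 15\right) + 17} = - \frac{9}{-5 + 17} = - \frac{9}{12} = \left(-9\right) \frac{1}{12} = - \frac{3}{4} \approx -0.75$)
$8 \left(-6\right) 5 S = 8 \left(-6\right) 5 \left(- \frac{3}{4}\right) = \left(-48\right) 5 \left(- \frac{3}{4}\right) = \left(-240\right) \left(- \frac{3}{4}\right) = 180$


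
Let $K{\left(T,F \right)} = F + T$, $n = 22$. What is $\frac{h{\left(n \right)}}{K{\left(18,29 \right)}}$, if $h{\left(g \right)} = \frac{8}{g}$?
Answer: $\frac{4}{517} \approx 0.0077369$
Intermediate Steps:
$\frac{h{\left(n \right)}}{K{\left(18,29 \right)}} = \frac{8 \cdot \frac{1}{22}}{29 + 18} = \frac{8 \cdot \frac{1}{22}}{47} = \frac{4}{11} \cdot \frac{1}{47} = \frac{4}{517}$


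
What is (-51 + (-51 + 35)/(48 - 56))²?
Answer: 2401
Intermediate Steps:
(-51 + (-51 + 35)/(48 - 56))² = (-51 - 16/(-8))² = (-51 - 16*(-⅛))² = (-51 + 2)² = (-49)² = 2401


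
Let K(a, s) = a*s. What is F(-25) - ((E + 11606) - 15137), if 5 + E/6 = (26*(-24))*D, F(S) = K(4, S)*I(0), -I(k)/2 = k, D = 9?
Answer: 37257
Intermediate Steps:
I(k) = -2*k
F(S) = 0 (F(S) = (4*S)*(-2*0) = (4*S)*0 = 0)
E = -33726 (E = -30 + 6*((26*(-24))*9) = -30 + 6*(-624*9) = -30 + 6*(-5616) = -30 - 33696 = -33726)
F(-25) - ((E + 11606) - 15137) = 0 - ((-33726 + 11606) - 15137) = 0 - (-22120 - 15137) = 0 - 1*(-37257) = 0 + 37257 = 37257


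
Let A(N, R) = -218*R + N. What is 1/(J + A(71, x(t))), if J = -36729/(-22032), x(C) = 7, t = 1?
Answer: -2448/3557759 ≈ -0.00068807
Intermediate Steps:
A(N, R) = N - 218*R
J = 4081/2448 (J = -36729*(-1/22032) = 4081/2448 ≈ 1.6671)
1/(J + A(71, x(t))) = 1/(4081/2448 + (71 - 218*7)) = 1/(4081/2448 + (71 - 1526)) = 1/(4081/2448 - 1455) = 1/(-3557759/2448) = -2448/3557759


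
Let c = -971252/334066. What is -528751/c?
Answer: 88318865783/485626 ≈ 1.8187e+5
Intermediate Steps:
c = -485626/167033 (c = -971252*1/334066 = -485626/167033 ≈ -2.9074)
-528751/c = -528751/(-485626/167033) = -528751*(-167033/485626) = 88318865783/485626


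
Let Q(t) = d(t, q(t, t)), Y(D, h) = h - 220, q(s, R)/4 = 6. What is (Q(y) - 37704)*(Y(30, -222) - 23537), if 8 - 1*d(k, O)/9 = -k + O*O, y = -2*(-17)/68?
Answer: 2053153917/2 ≈ 1.0266e+9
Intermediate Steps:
q(s, R) = 24 (q(s, R) = 4*6 = 24)
Y(D, h) = -220 + h
y = ½ (y = 34*(1/68) = ½ ≈ 0.50000)
d(k, O) = 72 - 9*O² + 9*k (d(k, O) = 72 - 9*(-k + O*O) = 72 - 9*(-k + O²) = 72 - 9*(O² - k) = 72 + (-9*O² + 9*k) = 72 - 9*O² + 9*k)
Q(t) = -5112 + 9*t (Q(t) = 72 - 9*24² + 9*t = 72 - 9*576 + 9*t = 72 - 5184 + 9*t = -5112 + 9*t)
(Q(y) - 37704)*(Y(30, -222) - 23537) = ((-5112 + 9*(½)) - 37704)*((-220 - 222) - 23537) = ((-5112 + 9/2) - 37704)*(-442 - 23537) = (-10215/2 - 37704)*(-23979) = -85623/2*(-23979) = 2053153917/2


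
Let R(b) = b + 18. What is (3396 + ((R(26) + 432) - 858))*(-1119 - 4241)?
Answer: -16155040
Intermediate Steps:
R(b) = 18 + b
(3396 + ((R(26) + 432) - 858))*(-1119 - 4241) = (3396 + (((18 + 26) + 432) - 858))*(-1119 - 4241) = (3396 + ((44 + 432) - 858))*(-5360) = (3396 + (476 - 858))*(-5360) = (3396 - 382)*(-5360) = 3014*(-5360) = -16155040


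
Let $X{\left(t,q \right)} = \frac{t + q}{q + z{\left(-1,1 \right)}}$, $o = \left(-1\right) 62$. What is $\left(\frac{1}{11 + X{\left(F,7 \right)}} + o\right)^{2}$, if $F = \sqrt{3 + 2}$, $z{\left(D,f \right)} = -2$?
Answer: $\frac{56505093389}{14737921} + \frac{2377080 \sqrt{5}}{14737921} \approx 3834.4$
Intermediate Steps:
$o = -62$
$F = \sqrt{5} \approx 2.2361$
$X{\left(t,q \right)} = \frac{q + t}{-2 + q}$ ($X{\left(t,q \right)} = \frac{t + q}{q - 2} = \frac{q + t}{-2 + q}$)
$\left(\frac{1}{11 + X{\left(F,7 \right)}} + o\right)^{2} = \left(\frac{1}{11 + \frac{7 + \sqrt{5}}{-2 + 7}} - 62\right)^{2} = \left(\frac{1}{11 + \frac{7 + \sqrt{5}}{5}} - 62\right)^{2} = \left(\frac{1}{11 + \left(\frac{7}{5} + \frac{\sqrt{5}}{5}\right)} - 62\right)^{2} = \left(\frac{1}{\frac{62}{5} + \frac{\sqrt{5}}{5}} - 62\right)^{2} = \left(-62 + \frac{1}{\frac{62}{5} + \frac{\sqrt{5}}{5}}\right)^{2}$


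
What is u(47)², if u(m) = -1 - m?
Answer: 2304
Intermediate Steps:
u(47)² = (-1 - 1*47)² = (-1 - 47)² = (-48)² = 2304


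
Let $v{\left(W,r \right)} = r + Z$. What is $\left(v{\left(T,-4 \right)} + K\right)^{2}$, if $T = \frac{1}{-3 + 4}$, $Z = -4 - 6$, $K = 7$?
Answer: $49$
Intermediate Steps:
$Z = -10$ ($Z = -4 - 6 = -10$)
$T = 1$ ($T = 1^{-1} = 1$)
$v{\left(W,r \right)} = -10 + r$ ($v{\left(W,r \right)} = r - 10 = -10 + r$)
$\left(v{\left(T,-4 \right)} + K\right)^{2} = \left(\left(-10 - 4\right) + 7\right)^{2} = \left(-14 + 7\right)^{2} = \left(-7\right)^{2} = 49$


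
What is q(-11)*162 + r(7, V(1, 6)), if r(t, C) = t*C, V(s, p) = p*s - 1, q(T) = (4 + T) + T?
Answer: -2881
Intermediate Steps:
q(T) = 4 + 2*T
V(s, p) = -1 + p*s
r(t, C) = C*t
q(-11)*162 + r(7, V(1, 6)) = (4 + 2*(-11))*162 + (-1 + 6*1)*7 = (4 - 22)*162 + (-1 + 6)*7 = -18*162 + 5*7 = -2916 + 35 = -2881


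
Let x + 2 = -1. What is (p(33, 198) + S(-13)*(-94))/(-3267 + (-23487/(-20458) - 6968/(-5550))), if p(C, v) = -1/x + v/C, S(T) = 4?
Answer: 20986327850/185334241553 ≈ 0.11323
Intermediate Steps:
x = -3 (x = -2 - 1 = -3)
p(C, v) = ⅓ + v/C (p(C, v) = -1/(-3) + v/C = -1*(-⅓) + v/C = ⅓ + v/C)
(p(33, 198) + S(-13)*(-94))/(-3267 + (-23487/(-20458) - 6968/(-5550))) = ((198 + (⅓)*33)/33 + 4*(-94))/(-3267 + (-23487/(-20458) - 6968/(-5550))) = ((198 + 11)/33 - 376)/(-3267 + (-23487*(-1/20458) - 6968*(-1/5550))) = ((1/33)*209 - 376)/(-3267 + (23487/20458 + 3484/2775)) = (19/3 - 376)/(-3267 + 136452097/56770950) = -1109/(3*(-185334241553/56770950)) = -1109/3*(-56770950/185334241553) = 20986327850/185334241553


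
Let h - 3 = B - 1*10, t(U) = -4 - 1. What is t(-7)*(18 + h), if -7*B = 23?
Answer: -270/7 ≈ -38.571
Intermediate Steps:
B = -23/7 (B = -⅐*23 = -23/7 ≈ -3.2857)
t(U) = -5
h = -72/7 (h = 3 + (-23/7 - 1*10) = 3 + (-23/7 - 10) = 3 - 93/7 = -72/7 ≈ -10.286)
t(-7)*(18 + h) = -5*(18 - 72/7) = -5*54/7 = -270/7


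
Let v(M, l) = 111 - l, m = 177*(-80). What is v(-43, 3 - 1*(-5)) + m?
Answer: -14057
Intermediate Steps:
m = -14160
v(-43, 3 - 1*(-5)) + m = (111 - (3 - 1*(-5))) - 14160 = (111 - (3 + 5)) - 14160 = (111 - 1*8) - 14160 = (111 - 8) - 14160 = 103 - 14160 = -14057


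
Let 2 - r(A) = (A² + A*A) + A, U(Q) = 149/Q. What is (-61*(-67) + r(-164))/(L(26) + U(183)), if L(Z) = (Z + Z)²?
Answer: -9065637/494981 ≈ -18.315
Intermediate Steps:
L(Z) = 4*Z² (L(Z) = (2*Z)² = 4*Z²)
r(A) = 2 - A - 2*A² (r(A) = 2 - ((A² + A*A) + A) = 2 - ((A² + A²) + A) = 2 - (2*A² + A) = 2 - (A + 2*A²) = 2 + (-A - 2*A²) = 2 - A - 2*A²)
(-61*(-67) + r(-164))/(L(26) + U(183)) = (-61*(-67) + (2 - 1*(-164) - 2*(-164)²))/(4*26² + 149/183) = (4087 + (2 + 164 - 2*26896))/(4*676 + 149*(1/183)) = (4087 + (2 + 164 - 53792))/(2704 + 149/183) = (4087 - 53626)/(494981/183) = -49539*183/494981 = -9065637/494981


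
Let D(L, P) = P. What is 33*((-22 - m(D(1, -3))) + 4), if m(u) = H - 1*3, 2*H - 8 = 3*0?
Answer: -627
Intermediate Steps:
H = 4 (H = 4 + (3*0)/2 = 4 + (½)*0 = 4 + 0 = 4)
m(u) = 1 (m(u) = 4 - 1*3 = 4 - 3 = 1)
33*((-22 - m(D(1, -3))) + 4) = 33*((-22 - 1*1) + 4) = 33*((-22 - 1) + 4) = 33*(-23 + 4) = 33*(-19) = -627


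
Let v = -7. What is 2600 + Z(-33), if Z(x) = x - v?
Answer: 2574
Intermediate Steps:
Z(x) = 7 + x (Z(x) = x - 1*(-7) = x + 7 = 7 + x)
2600 + Z(-33) = 2600 + (7 - 33) = 2600 - 26 = 2574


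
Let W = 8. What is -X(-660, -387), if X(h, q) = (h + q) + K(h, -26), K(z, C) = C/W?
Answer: 4201/4 ≈ 1050.3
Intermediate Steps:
K(z, C) = C/8
X(h, q) = -13/4 + h + q (X(h, q) = (h + q) + (⅛)*(-26) = (h + q) - 13/4 = -13/4 + h + q)
-X(-660, -387) = -(-13/4 - 660 - 387) = -1*(-4201/4) = 4201/4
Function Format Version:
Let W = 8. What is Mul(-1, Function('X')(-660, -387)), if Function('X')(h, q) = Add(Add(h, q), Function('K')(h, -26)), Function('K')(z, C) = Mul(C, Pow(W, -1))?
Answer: Rational(4201, 4) ≈ 1050.3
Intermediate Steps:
Function('K')(z, C) = Mul(Rational(1, 8), C) (Function('K')(z, C) = Mul(C, Pow(8, -1)) = Mul(C, Rational(1, 8)) = Mul(Rational(1, 8), C))
Function('X')(h, q) = Add(Rational(-13, 4), h, q) (Function('X')(h, q) = Add(Add(h, q), Mul(Rational(1, 8), -26)) = Add(Add(h, q), Rational(-13, 4)) = Add(Rational(-13, 4), h, q))
Mul(-1, Function('X')(-660, -387)) = Mul(-1, Add(Rational(-13, 4), -660, -387)) = Mul(-1, Rational(-4201, 4)) = Rational(4201, 4)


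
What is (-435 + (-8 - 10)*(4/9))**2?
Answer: 196249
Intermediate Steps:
(-435 + (-8 - 10)*(4/9))**2 = (-435 - 72/9)**2 = (-435 - 18*4/9)**2 = (-435 - 8)**2 = (-443)**2 = 196249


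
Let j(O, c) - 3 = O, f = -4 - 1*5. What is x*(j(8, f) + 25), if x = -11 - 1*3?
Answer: -504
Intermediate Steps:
f = -9 (f = -4 - 5 = -9)
j(O, c) = 3 + O
x = -14 (x = -11 - 3 = -14)
x*(j(8, f) + 25) = -14*((3 + 8) + 25) = -14*(11 + 25) = -14*36 = -504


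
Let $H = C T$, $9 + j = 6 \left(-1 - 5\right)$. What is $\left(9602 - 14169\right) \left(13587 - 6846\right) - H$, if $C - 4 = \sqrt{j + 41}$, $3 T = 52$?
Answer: $- \frac{92358649}{3} - \frac{104 i}{3} \approx -3.0786 \cdot 10^{7} - 34.667 i$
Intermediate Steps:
$j = -45$ ($j = -9 + 6 \left(-1 - 5\right) = -9 + 6 \left(-6\right) = -9 - 36 = -45$)
$T = \frac{52}{3}$ ($T = \frac{1}{3} \cdot 52 = \frac{52}{3} \approx 17.333$)
$C = 4 + 2 i$ ($C = 4 + \sqrt{-45 + 41} = 4 + \sqrt{-4} = 4 + 2 i \approx 4.0 + 2.0 i$)
$H = \frac{208}{3} + \frac{104 i}{3}$ ($H = \left(4 + 2 i\right) \frac{52}{3} = \frac{208}{3} + \frac{104 i}{3} \approx 69.333 + 34.667 i$)
$\left(9602 - 14169\right) \left(13587 - 6846\right) - H = \left(9602 - 14169\right) \left(13587 - 6846\right) - \left(\frac{208}{3} + \frac{104 i}{3}\right) = \left(-4567\right) 6741 - \left(\frac{208}{3} + \frac{104 i}{3}\right) = -30786147 - \left(\frac{208}{3} + \frac{104 i}{3}\right) = - \frac{92358649}{3} - \frac{104 i}{3}$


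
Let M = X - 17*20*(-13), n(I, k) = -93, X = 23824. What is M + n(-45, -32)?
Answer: 28151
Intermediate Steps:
M = 28244 (M = 23824 - 17*20*(-13) = 23824 - 340*(-13) = 23824 + 4420 = 28244)
M + n(-45, -32) = 28244 - 93 = 28151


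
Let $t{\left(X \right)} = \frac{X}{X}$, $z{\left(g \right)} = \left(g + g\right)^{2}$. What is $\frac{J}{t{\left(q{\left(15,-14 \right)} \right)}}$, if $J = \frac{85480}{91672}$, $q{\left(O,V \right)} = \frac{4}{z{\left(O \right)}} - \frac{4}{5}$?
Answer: $\frac{10685}{11459} \approx 0.93246$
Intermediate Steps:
$z{\left(g \right)} = 4 g^{2}$ ($z{\left(g \right)} = \left(2 g\right)^{2} = 4 g^{2}$)
$q{\left(O,V \right)} = - \frac{4}{5} + \frac{1}{O^{2}}$ ($q{\left(O,V \right)} = \frac{4}{4 O^{2}} - \frac{4}{5} = 4 \frac{1}{4 O^{2}} - \frac{4}{5} = \frac{1}{O^{2}} - \frac{4}{5} = - \frac{4}{5} + \frac{1}{O^{2}}$)
$t{\left(X \right)} = 1$
$J = \frac{10685}{11459}$ ($J = 85480 \cdot \frac{1}{91672} = \frac{10685}{11459} \approx 0.93246$)
$\frac{J}{t{\left(q{\left(15,-14 \right)} \right)}} = \frac{10685}{11459 \cdot 1} = \frac{10685}{11459} \cdot 1 = \frac{10685}{11459}$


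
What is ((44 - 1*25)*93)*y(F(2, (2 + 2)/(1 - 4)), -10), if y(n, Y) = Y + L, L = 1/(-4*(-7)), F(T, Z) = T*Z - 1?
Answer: -492993/28 ≈ -17607.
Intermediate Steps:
F(T, Z) = -1 + T*Z
L = 1/28 (L = -¼*(-⅐) = 1/28 ≈ 0.035714)
y(n, Y) = 1/28 + Y (y(n, Y) = Y + 1/28 = 1/28 + Y)
((44 - 1*25)*93)*y(F(2, (2 + 2)/(1 - 4)), -10) = ((44 - 1*25)*93)*(1/28 - 10) = ((44 - 25)*93)*(-279/28) = (19*93)*(-279/28) = 1767*(-279/28) = -492993/28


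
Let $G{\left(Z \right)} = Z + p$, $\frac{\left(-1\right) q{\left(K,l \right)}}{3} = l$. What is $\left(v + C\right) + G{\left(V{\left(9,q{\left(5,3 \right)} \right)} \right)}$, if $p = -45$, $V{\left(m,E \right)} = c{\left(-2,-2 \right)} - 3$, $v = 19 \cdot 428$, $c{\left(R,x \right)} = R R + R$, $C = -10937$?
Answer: $-2851$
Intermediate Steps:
$c{\left(R,x \right)} = R + R^{2}$ ($c{\left(R,x \right)} = R^{2} + R = R + R^{2}$)
$v = 8132$
$q{\left(K,l \right)} = - 3 l$
$V{\left(m,E \right)} = -1$ ($V{\left(m,E \right)} = - 2 \left(1 - 2\right) - 3 = \left(-2\right) \left(-1\right) - 3 = 2 - 3 = -1$)
$G{\left(Z \right)} = -45 + Z$ ($G{\left(Z \right)} = Z - 45 = -45 + Z$)
$\left(v + C\right) + G{\left(V{\left(9,q{\left(5,3 \right)} \right)} \right)} = \left(8132 - 10937\right) - 46 = -2805 - 46 = -2851$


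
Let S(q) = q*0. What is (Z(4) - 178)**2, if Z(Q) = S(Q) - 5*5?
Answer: 41209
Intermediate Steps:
S(q) = 0
Z(Q) = -25 (Z(Q) = 0 - 5*5 = 0 - 25 = -25)
(Z(4) - 178)**2 = (-25 - 178)**2 = (-203)**2 = 41209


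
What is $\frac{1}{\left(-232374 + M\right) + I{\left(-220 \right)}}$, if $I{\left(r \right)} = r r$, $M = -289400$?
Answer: $- \frac{1}{473374} \approx -2.1125 \cdot 10^{-6}$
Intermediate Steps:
$I{\left(r \right)} = r^{2}$
$\frac{1}{\left(-232374 + M\right) + I{\left(-220 \right)}} = \frac{1}{\left(-232374 - 289400\right) + \left(-220\right)^{2}} = \frac{1}{-521774 + 48400} = \frac{1}{-473374} = - \frac{1}{473374}$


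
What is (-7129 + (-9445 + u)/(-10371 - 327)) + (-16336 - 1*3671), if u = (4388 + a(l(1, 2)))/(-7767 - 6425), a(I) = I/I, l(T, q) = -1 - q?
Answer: -4119816722347/151826016 ≈ -27135.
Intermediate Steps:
a(I) = 1
u = -4389/14192 (u = (4388 + 1)/(-7767 - 6425) = 4389/(-14192) = 4389*(-1/14192) = -4389/14192 ≈ -0.30926)
(-7129 + (-9445 + u)/(-10371 - 327)) + (-16336 - 1*3671) = (-7129 + (-9445 - 4389/14192)/(-10371 - 327)) + (-16336 - 1*3671) = (-7129 - 134047829/14192/(-10698)) + (-16336 - 3671) = (-7129 - 134047829/14192*(-1/10698)) - 20007 = (-7129 + 134047829/151826016) - 20007 = -1082233620235/151826016 - 20007 = -4119816722347/151826016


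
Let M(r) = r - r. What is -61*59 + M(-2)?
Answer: -3599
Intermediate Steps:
M(r) = 0
-61*59 + M(-2) = -61*59 + 0 = -3599 + 0 = -3599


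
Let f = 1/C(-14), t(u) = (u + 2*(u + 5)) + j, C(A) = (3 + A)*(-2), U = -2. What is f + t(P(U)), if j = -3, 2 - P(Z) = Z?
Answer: 419/22 ≈ 19.045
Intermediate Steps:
P(Z) = 2 - Z
C(A) = -6 - 2*A
t(u) = 7 + 3*u (t(u) = (u + 2*(u + 5)) - 3 = (u + 2*(5 + u)) - 3 = (u + (10 + 2*u)) - 3 = (10 + 3*u) - 3 = 7 + 3*u)
f = 1/22 (f = 1/(-6 - 2*(-14)) = 1/(-6 + 28) = 1/22 ≈ 0.045455)
f + t(P(U)) = 1/22 + (7 + 3*(2 - 1*(-2))) = 1/22 + (7 + 3*(2 + 2)) = 1/22 + (7 + 3*4) = 1/22 + (7 + 12) = 1/22 + 19 = 419/22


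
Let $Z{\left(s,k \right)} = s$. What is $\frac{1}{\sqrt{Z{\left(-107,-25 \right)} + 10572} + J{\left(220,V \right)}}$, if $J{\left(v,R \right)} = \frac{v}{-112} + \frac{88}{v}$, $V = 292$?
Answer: $\frac{30660}{205066039} + \frac{19600 \sqrt{10465}}{205066039} \approx 0.0099271$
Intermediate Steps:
$J{\left(v,R \right)} = \frac{88}{v} - \frac{v}{112}$ ($J{\left(v,R \right)} = v \left(- \frac{1}{112}\right) + \frac{88}{v} = - \frac{v}{112} + \frac{88}{v} = \frac{88}{v} - \frac{v}{112}$)
$\frac{1}{\sqrt{Z{\left(-107,-25 \right)} + 10572} + J{\left(220,V \right)}} = \frac{1}{\sqrt{-107 + 10572} + \left(\frac{88}{220} - \frac{55}{28}\right)} = \frac{1}{\sqrt{10465} + \left(88 \cdot \frac{1}{220} - \frac{55}{28}\right)} = \frac{1}{\sqrt{10465} + \left(\frac{2}{5} - \frac{55}{28}\right)} = \frac{1}{\sqrt{10465} - \frac{219}{140}} = \frac{1}{- \frac{219}{140} + \sqrt{10465}}$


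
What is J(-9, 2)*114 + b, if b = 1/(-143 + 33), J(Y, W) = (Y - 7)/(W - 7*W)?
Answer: 16719/110 ≈ 151.99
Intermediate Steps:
J(Y, W) = -(-7 + Y)/(6*W) (J(Y, W) = (-7 + Y)/((-6*W)) = (-7 + Y)*(-1/(6*W)) = -(-7 + Y)/(6*W))
b = -1/110 (b = 1/(-110) = -1/110 ≈ -0.0090909)
J(-9, 2)*114 + b = ((⅙)*(7 - 1*(-9))/2)*114 - 1/110 = ((⅙)*(½)*(7 + 9))*114 - 1/110 = ((⅙)*(½)*16)*114 - 1/110 = (4/3)*114 - 1/110 = 152 - 1/110 = 16719/110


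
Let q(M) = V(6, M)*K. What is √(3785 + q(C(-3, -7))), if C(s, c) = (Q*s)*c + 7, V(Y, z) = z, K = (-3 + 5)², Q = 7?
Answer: 3*√489 ≈ 66.340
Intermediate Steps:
K = 4 (K = 2² = 4)
C(s, c) = 7 + 7*c*s (C(s, c) = (7*s)*c + 7 = 7*c*s + 7 = 7 + 7*c*s)
q(M) = 4*M (q(M) = M*4 = 4*M)
√(3785 + q(C(-3, -7))) = √(3785 + 4*(7 + 7*(-7)*(-3))) = √(3785 + 4*(7 + 147)) = √(3785 + 4*154) = √(3785 + 616) = √4401 = 3*√489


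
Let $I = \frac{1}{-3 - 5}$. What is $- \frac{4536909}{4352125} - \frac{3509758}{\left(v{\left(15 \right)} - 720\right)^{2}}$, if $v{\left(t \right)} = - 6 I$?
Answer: $- \frac{40278724232323}{5146157149875} \approx -7.827$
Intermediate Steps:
$I = - \frac{1}{8}$ ($I = \frac{1}{-8} = - \frac{1}{8} \approx -0.125$)
$v{\left(t \right)} = \frac{3}{4}$ ($v{\left(t \right)} = \left(-6\right) \left(- \frac{1}{8}\right) = \frac{3}{4}$)
$- \frac{4536909}{4352125} - \frac{3509758}{\left(v{\left(15 \right)} - 720\right)^{2}} = - \frac{4536909}{4352125} - \frac{3509758}{\left(\frac{3}{4} - 720\right)^{2}} = \left(-4536909\right) \frac{1}{4352125} - \frac{3509758}{\left(- \frac{2877}{4}\right)^{2}} = - \frac{4536909}{4352125} - \frac{3509758}{\frac{8277129}{16}} = - \frac{4536909}{4352125} - \frac{8022304}{1182447} = - \frac{40278724232323}{5146157149875}$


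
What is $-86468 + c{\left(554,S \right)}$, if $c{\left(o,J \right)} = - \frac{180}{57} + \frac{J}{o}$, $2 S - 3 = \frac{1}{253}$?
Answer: $- \frac{115139715502}{1331539} \approx -86471.0$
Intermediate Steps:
$S = \frac{380}{253}$ ($S = \frac{3}{2} + \frac{1}{2 \cdot 253} = \frac{3}{2} + \frac{1}{2} \cdot \frac{1}{253} = \frac{3}{2} + \frac{1}{506} = \frac{380}{253} \approx 1.502$)
$c{\left(o,J \right)} = - \frac{60}{19} + \frac{J}{o}$ ($c{\left(o,J \right)} = \left(-180\right) \frac{1}{57} + \frac{J}{o} = - \frac{60}{19} + \frac{J}{o}$)
$-86468 + c{\left(554,S \right)} = -86468 - \left(\frac{60}{19} - \frac{380}{253 \cdot 554}\right) = -86468 + \left(- \frac{60}{19} + \frac{380}{253} \cdot \frac{1}{554}\right) = -86468 + \left(- \frac{60}{19} + \frac{190}{70081}\right) = -86468 - \frac{4201250}{1331539} = - \frac{115139715502}{1331539}$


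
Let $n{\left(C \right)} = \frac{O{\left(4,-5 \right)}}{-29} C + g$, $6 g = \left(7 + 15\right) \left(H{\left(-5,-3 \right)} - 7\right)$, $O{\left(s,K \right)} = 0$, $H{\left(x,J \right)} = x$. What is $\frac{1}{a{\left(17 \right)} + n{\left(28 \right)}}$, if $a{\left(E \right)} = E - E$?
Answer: $- \frac{1}{44} \approx -0.022727$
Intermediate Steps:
$a{\left(E \right)} = 0$
$g = -44$ ($g = \frac{\left(7 + 15\right) \left(-5 - 7\right)}{6} = \frac{22 \left(-12\right)}{6} = \frac{1}{6} \left(-264\right) = -44$)
$n{\left(C \right)} = -44$ ($n{\left(C \right)} = \frac{0}{-29} C - 44 = 0 \left(- \frac{1}{29}\right) C - 44 = 0 C - 44 = 0 - 44 = -44$)
$\frac{1}{a{\left(17 \right)} + n{\left(28 \right)}} = \frac{1}{0 - 44} = \frac{1}{-44} = - \frac{1}{44}$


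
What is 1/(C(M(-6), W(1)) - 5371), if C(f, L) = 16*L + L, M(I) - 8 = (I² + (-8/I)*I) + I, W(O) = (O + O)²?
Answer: -1/5303 ≈ -0.00018857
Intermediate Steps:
W(O) = 4*O² (W(O) = (2*O)² = 4*O²)
M(I) = I + I² (M(I) = 8 + ((I² + (-8/I)*I) + I) = 8 + ((I² - 8) + I) = 8 + ((-8 + I²) + I) = 8 + (-8 + I + I²) = I + I²)
C(f, L) = 17*L
1/(C(M(-6), W(1)) - 5371) = 1/(17*(4*1²) - 5371) = 1/(17*(4*1) - 5371) = 1/(17*4 - 5371) = 1/(68 - 5371) = 1/(-5303) = -1/5303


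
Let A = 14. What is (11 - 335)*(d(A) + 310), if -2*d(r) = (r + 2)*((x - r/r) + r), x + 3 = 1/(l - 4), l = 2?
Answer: -75816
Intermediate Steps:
x = -7/2 (x = -3 + 1/(2 - 4) = -3 + 1/(-2) = -3 - 1/2 = -7/2 ≈ -3.5000)
d(r) = -(2 + r)*(-9/2 + r)/2 (d(r) = -(r + 2)*((-7/2 - r/r) + r)/2 = -(2 + r)*((-7/2 - 1*1) + r)/2 = -(2 + r)*((-7/2 - 1) + r)/2 = -(2 + r)*(-9/2 + r)/2)
(11 - 335)*(d(A) + 310) = (11 - 335)*((9/2 - 1/2*14**2 + (5/4)*14) + 310) = -324*((9/2 - 1/2*196 + 35/2) + 310) = -324*((9/2 - 98 + 35/2) + 310) = -324*(-76 + 310) = -324*234 = -75816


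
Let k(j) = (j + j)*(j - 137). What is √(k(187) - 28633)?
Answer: I*√9933 ≈ 99.664*I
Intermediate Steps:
k(j) = 2*j*(-137 + j) (k(j) = (2*j)*(-137 + j) = 2*j*(-137 + j))
√(k(187) - 28633) = √(2*187*(-137 + 187) - 28633) = √(2*187*50 - 28633) = √(18700 - 28633) = √(-9933) = I*√9933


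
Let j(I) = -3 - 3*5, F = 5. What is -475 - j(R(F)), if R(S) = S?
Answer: -457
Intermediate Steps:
j(I) = -18 (j(I) = -3 - 15 = -18)
-475 - j(R(F)) = -475 - 1*(-18) = -475 + 18 = -457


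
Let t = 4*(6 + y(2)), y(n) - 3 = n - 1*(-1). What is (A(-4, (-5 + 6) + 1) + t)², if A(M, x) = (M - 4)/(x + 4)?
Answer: 19600/9 ≈ 2177.8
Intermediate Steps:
A(M, x) = (-4 + M)/(4 + x)
y(n) = 4 + n (y(n) = 3 + (n - 1*(-1)) = 3 + (n + 1) = 3 + (1 + n) = 4 + n)
t = 48 (t = 4*(6 + (4 + 2)) = 4*(6 + 6) = 4*12 = 48)
(A(-4, (-5 + 6) + 1) + t)² = ((-4 - 4)/(4 + ((-5 + 6) + 1)) + 48)² = (-8/(4 + (1 + 1)) + 48)² = (-8/(4 + 2) + 48)² = (-8/6 + 48)² = ((⅙)*(-8) + 48)² = (-4/3 + 48)² = (140/3)² = 19600/9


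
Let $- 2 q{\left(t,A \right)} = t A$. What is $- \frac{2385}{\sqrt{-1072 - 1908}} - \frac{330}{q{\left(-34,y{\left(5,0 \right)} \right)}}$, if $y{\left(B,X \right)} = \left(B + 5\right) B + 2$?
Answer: $- \frac{165}{442} + \frac{477 i \sqrt{745}}{298} \approx -0.3733 + 43.69 i$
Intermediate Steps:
$y{\left(B,X \right)} = 2 + B \left(5 + B\right)$ ($y{\left(B,X \right)} = \left(5 + B\right) B + 2 = B \left(5 + B\right) + 2 = 2 + B \left(5 + B\right)$)
$q{\left(t,A \right)} = - \frac{A t}{2}$ ($q{\left(t,A \right)} = - \frac{t A}{2} = - \frac{A t}{2}$)
$- \frac{2385}{\sqrt{-1072 - 1908}} - \frac{330}{q{\left(-34,y{\left(5,0 \right)} \right)}} = - \frac{2385}{\sqrt{-1072 - 1908}} - \frac{330}{\left(- \frac{1}{2}\right) \left(2 + 5^{2} + 5 \cdot 5\right) \left(-34\right)} = - \frac{2385}{\sqrt{-2980}} - \frac{330}{\left(- \frac{1}{2}\right) \left(2 + 25 + 25\right) \left(-34\right)} = - \frac{2385}{2 i \sqrt{745}} - \frac{330}{\left(- \frac{1}{2}\right) 52 \left(-34\right)} = - 2385 \left(- \frac{i \sqrt{745}}{1490}\right) - \frac{330}{884} = \frac{477 i \sqrt{745}}{298} - \frac{165}{442} = - \frac{165}{442} + \frac{477 i \sqrt{745}}{298}$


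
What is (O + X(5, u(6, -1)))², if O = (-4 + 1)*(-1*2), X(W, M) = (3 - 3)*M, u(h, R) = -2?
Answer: 36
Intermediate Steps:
X(W, M) = 0 (X(W, M) = 0*M = 0)
O = 6 (O = -3*(-2) = 6)
(O + X(5, u(6, -1)))² = (6 + 0)² = 6² = 36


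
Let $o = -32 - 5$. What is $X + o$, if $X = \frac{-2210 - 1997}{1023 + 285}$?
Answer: $- \frac{52603}{1308} \approx -40.216$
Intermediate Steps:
$X = - \frac{4207}{1308} \approx -3.2164$
$o = -37$ ($o = -32 - 5 = -37$)
$X + o = - \frac{4207}{1308} - 37 = - \frac{52603}{1308}$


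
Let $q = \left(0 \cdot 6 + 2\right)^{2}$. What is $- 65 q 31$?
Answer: $-8060$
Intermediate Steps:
$q = 4$ ($q = \left(0 + 2\right)^{2} = 2^{2} = 4$)
$- 65 q 31 = \left(-65\right) 4 \cdot 31 = \left(-260\right) 31 = -8060$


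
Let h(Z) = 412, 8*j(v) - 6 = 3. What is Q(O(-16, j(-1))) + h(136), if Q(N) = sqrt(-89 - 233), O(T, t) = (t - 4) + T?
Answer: 412 + I*sqrt(322) ≈ 412.0 + 17.944*I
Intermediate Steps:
j(v) = 9/8 (j(v) = 3/4 + (1/8)*3 = 3/4 + 3/8 = 9/8)
O(T, t) = -4 + T + t (O(T, t) = (-4 + t) + T = -4 + T + t)
Q(N) = I*sqrt(322) (Q(N) = sqrt(-322) = I*sqrt(322))
Q(O(-16, j(-1))) + h(136) = I*sqrt(322) + 412 = 412 + I*sqrt(322)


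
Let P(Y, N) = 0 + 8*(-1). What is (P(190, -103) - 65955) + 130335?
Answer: 64372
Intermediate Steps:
P(Y, N) = -8 (P(Y, N) = 0 - 8 = -8)
(P(190, -103) - 65955) + 130335 = (-8 - 65955) + 130335 = -65963 + 130335 = 64372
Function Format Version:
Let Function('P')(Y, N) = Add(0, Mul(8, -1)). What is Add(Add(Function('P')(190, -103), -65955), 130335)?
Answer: 64372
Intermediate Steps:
Function('P')(Y, N) = -8 (Function('P')(Y, N) = Add(0, -8) = -8)
Add(Add(Function('P')(190, -103), -65955), 130335) = Add(Add(-8, -65955), 130335) = Add(-65963, 130335) = 64372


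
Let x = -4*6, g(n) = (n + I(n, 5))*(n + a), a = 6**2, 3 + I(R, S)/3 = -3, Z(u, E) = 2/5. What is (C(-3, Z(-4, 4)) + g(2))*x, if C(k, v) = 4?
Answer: 14496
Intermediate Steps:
Z(u, E) = 2/5 (Z(u, E) = 2*(1/5) = 2/5)
I(R, S) = -18 (I(R, S) = -9 + 3*(-3) = -9 - 9 = -18)
a = 36
g(n) = (-18 + n)*(36 + n) (g(n) = (n - 18)*(n + 36) = (-18 + n)*(36 + n))
x = -24
(C(-3, Z(-4, 4)) + g(2))*x = (4 + (-648 + 2**2 + 18*2))*(-24) = (4 + (-648 + 4 + 36))*(-24) = (4 - 608)*(-24) = -604*(-24) = 14496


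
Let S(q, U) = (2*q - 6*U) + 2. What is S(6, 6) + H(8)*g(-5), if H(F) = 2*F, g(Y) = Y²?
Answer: 378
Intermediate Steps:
S(q, U) = 2 - 6*U + 2*q (S(q, U) = (-6*U + 2*q) + 2 = 2 - 6*U + 2*q)
S(6, 6) + H(8)*g(-5) = (2 - 6*6 + 2*6) + (2*8)*(-5)² = (2 - 36 + 12) + 16*25 = -22 + 400 = 378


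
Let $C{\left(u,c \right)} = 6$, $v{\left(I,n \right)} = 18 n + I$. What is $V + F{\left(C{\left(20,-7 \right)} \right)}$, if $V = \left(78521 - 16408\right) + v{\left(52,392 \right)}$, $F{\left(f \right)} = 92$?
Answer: $69313$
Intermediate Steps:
$v{\left(I,n \right)} = I + 18 n$
$V = 69221$ ($V = \left(78521 - 16408\right) + \left(52 + 18 \cdot 392\right) = 62113 + \left(52 + 7056\right) = 62113 + 7108 = 69221$)
$V + F{\left(C{\left(20,-7 \right)} \right)} = 69221 + 92 = 69313$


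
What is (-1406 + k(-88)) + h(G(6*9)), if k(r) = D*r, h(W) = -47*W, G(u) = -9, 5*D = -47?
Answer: -779/5 ≈ -155.80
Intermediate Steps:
D = -47/5 (D = (⅕)*(-47) = -47/5 ≈ -9.4000)
k(r) = -47*r/5
(-1406 + k(-88)) + h(G(6*9)) = (-1406 - 47/5*(-88)) - 47*(-9) = (-1406 + 4136/5) + 423 = -2894/5 + 423 = -779/5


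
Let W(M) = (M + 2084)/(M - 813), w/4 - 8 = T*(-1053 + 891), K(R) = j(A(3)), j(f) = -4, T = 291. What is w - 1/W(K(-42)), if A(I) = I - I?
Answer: -392154063/2080 ≈ -1.8854e+5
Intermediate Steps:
A(I) = 0
K(R) = -4
w = -188536 (w = 32 + 4*(291*(-1053 + 891)) = 32 + 4*(291*(-162)) = 32 + 4*(-47142) = 32 - 188568 = -188536)
W(M) = (2084 + M)/(-813 + M)
w - 1/W(K(-42)) = -188536 - 1/((2084 - 4)/(-813 - 4)) = -188536 - 1/(2080/(-817)) = -188536 - 1/((-1/817*2080)) = -188536 - 1/(-2080/817) = -188536 - 1*(-817/2080) = -188536 + 817/2080 = -392154063/2080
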